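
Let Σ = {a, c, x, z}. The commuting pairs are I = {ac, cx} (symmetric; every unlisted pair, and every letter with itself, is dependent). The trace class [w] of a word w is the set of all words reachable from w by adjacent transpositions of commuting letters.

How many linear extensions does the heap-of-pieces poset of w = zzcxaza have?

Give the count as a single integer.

#0=z has no predecessor
#1=z depends on [0:z]
#2=c depends on [1:z]
#3=x depends on [1:z]
#4=a depends on [3:x]
#5=z depends on [2:c, 4:a]
#6=a depends on [5:z]
sources: [0:z]
N(rest) = Σ N(rest − s) over sources s of rest; N(one piece) = 1:
  size 1 → [6]=1
  size 2 → [5,6]=1
  size 3 → [2,5,6]=1  [4,5,6]=1
  size 4 → [2,4,5,6]=2  [3,4,5,6]=1
  size 5 → [2,3,4,5,6]=3
  first=0(z) contributes 3

3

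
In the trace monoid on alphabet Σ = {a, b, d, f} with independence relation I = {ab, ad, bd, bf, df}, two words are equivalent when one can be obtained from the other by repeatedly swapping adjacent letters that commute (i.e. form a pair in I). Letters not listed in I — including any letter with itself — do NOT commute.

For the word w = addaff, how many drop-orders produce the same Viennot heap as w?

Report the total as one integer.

15

0(a) covers ∅
1(d) covers ∅
2(d) covers 1:d
3(a) covers 0:a
4(f) covers 3:a
5(f) covers 4:f
floor of heap: 0:a, 1:d
completions by unplaced set U, small U first (add the entries for U minus each lowest piece of U):
  |U|=1: {2}:1  {5}:1
  |U|=2: {1,2}:1  {2,5}:2  {4,5}:1
  |U|=3: {1,2,5}:3  {2,4,5}:3  {3,4,5}:1
  |U|=4: {0,3,4,5}:1  {1,2,4,5}:6  {2,3,4,5}:4
  start at 0(a): 10
  start at 1(d): 5
sum over floor = 15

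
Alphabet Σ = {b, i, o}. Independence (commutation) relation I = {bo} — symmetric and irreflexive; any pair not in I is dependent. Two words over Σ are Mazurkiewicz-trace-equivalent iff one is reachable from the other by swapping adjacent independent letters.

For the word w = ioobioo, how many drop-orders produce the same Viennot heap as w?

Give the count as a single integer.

piece 0:i — minimal
piece 1:o rests on {0:i}
piece 2:o rests on {1:o}
piece 3:b rests on {0:i}
piece 4:i rests on {2:o, 3:b}
piece 5:o rests on {4:i}
piece 6:o rests on {5:o}
minimal pieces: {0:i}
ways to finish when only these pieces remain (= sum over removing one remaining piece with nothing left below it):
  1 left: {6}→1
  2 left: {5,6}→1
  3 left: {4,5,6}→1
  4 left: {2,4,5,6}→1  {3,4,5,6}→1
  5 left: {1,2,4,5,6}→1  {2,3,4,5,6}→2
  placing 0:i first → 3 extensions

3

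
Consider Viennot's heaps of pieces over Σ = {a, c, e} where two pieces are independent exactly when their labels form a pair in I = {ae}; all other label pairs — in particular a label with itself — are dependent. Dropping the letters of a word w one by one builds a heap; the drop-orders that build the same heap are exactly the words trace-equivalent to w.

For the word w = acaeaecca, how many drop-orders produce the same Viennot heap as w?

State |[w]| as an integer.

6

piece 0:a — minimal
piece 1:c rests on {0:a}
piece 2:a rests on {1:c}
piece 3:e rests on {1:c}
piece 4:a rests on {2:a}
piece 5:e rests on {3:e}
piece 6:c rests on {4:a, 5:e}
piece 7:c rests on {6:c}
piece 8:a rests on {7:c}
minimal pieces: {0:a}
ways to finish when only these pieces remain (= sum over removing one remaining piece with nothing left below it):
  1 left: {8}→1
  2 left: {7,8}→1
  3 left: {6,7,8}→1
  4 left: {4,6,7,8}→1  {5,6,7,8}→1
  5 left: {2,4,6,7,8}→1  {3,5,6,7,8}→1  {4,5,6,7,8}→2
  6 left: {2,4,5,6,7,8}→3  {3,4,5,6,7,8}→3
  7 left: {2,3,4,5,6,7,8}→6
  placing 0:a first → 6 extensions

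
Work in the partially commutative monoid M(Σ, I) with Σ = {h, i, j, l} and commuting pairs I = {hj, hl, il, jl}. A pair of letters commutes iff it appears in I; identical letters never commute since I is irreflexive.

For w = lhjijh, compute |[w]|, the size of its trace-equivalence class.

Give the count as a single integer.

drop 0:l onto floor
drop 1:h onto floor
drop 2:j onto floor
drop 3:i onto {1:h, 2:j}
drop 4:j onto {3:i}
drop 5:h onto {3:i}
ground layer = {0:l, 1:h, 2:j}
drop-orders for the pieces not yet dropped (sum over which currently-grounded one goes next):
  1 to go: {0} 1  {4} 1  {5} 1
  2 to go: {0,4} 2  {0,5} 2  {4,5} 2
  3 to go: {0,4,5} 6  {3,4,5} 2
  4 to go: {0,3,4,5} 8  {1,3,4,5} 2  {2,3,4,5} 2
  if 0:l drops first: 4 orders
  if 1:h drops first: 10 orders
  if 2:j drops first: 10 orders
heap linearizations: 24

24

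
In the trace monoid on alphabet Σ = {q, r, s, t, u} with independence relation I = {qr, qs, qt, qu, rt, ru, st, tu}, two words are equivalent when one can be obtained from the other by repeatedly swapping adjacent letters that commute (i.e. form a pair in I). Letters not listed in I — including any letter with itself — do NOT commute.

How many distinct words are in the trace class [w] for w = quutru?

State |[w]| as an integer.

0(q) covers ∅
1(u) covers ∅
2(u) covers 1:u
3(t) covers ∅
4(r) covers ∅
5(u) covers 2:u
floor of heap: 0:q, 1:u, 3:t, 4:r
completions by unplaced set U, small U first (add the entries for U minus each lowest piece of U):
  |U|=1: {0}:1  {3}:1  {4}:1  {5}:1
  |U|=2: {0,3}:2  {0,4}:2  {0,5}:2  {2,5}:1  {3,4}:2  {3,5}:2  {4,5}:2
  |U|=3: {0,2,5}:3  {0,3,4}:6  {0,3,5}:6  {0,4,5}:6  {1,2,5}:1  {2,3,5}:3  {2,4,5}:3  {3,4,5}:6
  |U|=4: {0,1,2,5}:4  {0,2,3,5}:12  {0,2,4,5}:12  {0,3,4,5}:24  {1,2,3,5}:4  {1,2,4,5}:4  {2,3,4,5}:12
  start at 0(q): 20
  start at 1(u): 60
  start at 3(t): 20
  start at 4(r): 20
sum over floor = 120

120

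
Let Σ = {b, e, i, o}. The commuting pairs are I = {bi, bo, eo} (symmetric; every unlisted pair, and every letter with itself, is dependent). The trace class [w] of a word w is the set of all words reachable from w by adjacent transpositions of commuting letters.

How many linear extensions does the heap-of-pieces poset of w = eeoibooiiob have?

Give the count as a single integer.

92

drop 0:e onto floor
drop 1:e onto {0:e}
drop 2:o onto floor
drop 3:i onto {1:e, 2:o}
drop 4:b onto {1:e}
drop 5:o onto {3:i}
drop 6:o onto {5:o}
drop 7:i onto {6:o}
drop 8:i onto {7:i}
drop 9:o onto {8:i}
drop 10:b onto {4:b}
ground layer = {0:e, 2:o}
drop-orders for the pieces not yet dropped (sum over which currently-grounded one goes next):
  1 to go: {9} 1  {10} 1
  2 to go: {4,10} 1  {8,9} 1  {9,10} 2
  3 to go: {4,9,10} 3  {7,8,9} 1  {8,9,10} 3
  4 to go: {4,8,9,10} 6  {6,7,8,9} 1  {7,8,9,10} 4
  5 to go: {4,7,8,9,10} 10  {5,6,7,8,9} 1  {6,7,8,9,10} 5
  6 to go: {3,5,6,7,8,9} 1  {4,6,7,8,9,10} 15  {5,6,7,8,9,10} 6
  7 to go: {2,3,5,6,7,8,9} 1  {3,5,6,7,8,9,10} 7  {4,5,6,7,8,9,10} 21
  8 to go: {2,3,5,6,7,8,9,10} 8  {3,4,5,6,7,8,9,10} 28
  9 to go: {1,3,4,5,6,7,8,9,10} 28  {2,3,4,5,6,7,8,9,10} 36
  if 0:e drops first: 64 orders
  if 2:o drops first: 28 orders
heap linearizations: 92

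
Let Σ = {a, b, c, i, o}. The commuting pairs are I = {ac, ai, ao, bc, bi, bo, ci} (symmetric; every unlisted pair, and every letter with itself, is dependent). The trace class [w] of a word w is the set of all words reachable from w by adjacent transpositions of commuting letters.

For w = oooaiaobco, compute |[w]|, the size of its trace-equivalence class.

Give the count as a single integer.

120

drop 0:o onto floor
drop 1:o onto {0:o}
drop 2:o onto {1:o}
drop 3:a onto floor
drop 4:i onto {2:o}
drop 5:a onto {3:a}
drop 6:o onto {4:i}
drop 7:b onto {5:a}
drop 8:c onto {6:o}
drop 9:o onto {8:c}
ground layer = {0:o, 3:a}
drop-orders for the pieces not yet dropped (sum over which currently-grounded one goes next):
  1 to go: {7} 1  {9} 1
  2 to go: {5,7} 1  {7,9} 2  {8,9} 1
  3 to go: {3,5,7} 1  {5,7,9} 3  {6,8,9} 1  {7,8,9} 3
  4 to go: {3,5,7,9} 4  {4,6,8,9} 1  {5,7,8,9} 6  {6,7,8,9} 4
  5 to go: {2,4,6,8,9} 1  {3,5,7,8,9} 10  {4,6,7,8,9} 5  {5,6,7,8,9} 10
  6 to go: {1,2,4,6,8,9} 1  {2,4,6,7,8,9} 6  {3,5,6,7,8,9} 20  {4,5,6,7,8,9} 15
  7 to go: {0,1,2,4,6,8,9} 1  {1,2,4,6,7,8,9} 7  {2,4,5,6,7,8,9} 21  {3,4,5,6,7,8,9} 35
  8 to go: {0,1,2,4,6,7,8,9} 8  {1,2,4,5,6,7,8,9} 28  {2,3,4,5,6,7,8,9} 56
  if 0:o drops first: 84 orders
  if 3:a drops first: 36 orders
heap linearizations: 120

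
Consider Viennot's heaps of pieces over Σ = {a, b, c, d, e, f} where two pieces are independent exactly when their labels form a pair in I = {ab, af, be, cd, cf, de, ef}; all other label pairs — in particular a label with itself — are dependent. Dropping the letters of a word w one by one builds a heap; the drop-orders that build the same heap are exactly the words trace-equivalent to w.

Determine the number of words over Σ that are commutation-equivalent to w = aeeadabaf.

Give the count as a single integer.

6

#0=a has no predecessor
#1=e depends on [0:a]
#2=e depends on [1:e]
#3=a depends on [2:e]
#4=d depends on [3:a]
#5=a depends on [4:d]
#6=b depends on [4:d]
#7=a depends on [5:a]
#8=f depends on [6:b]
sources: [0:a]
N(rest) = Σ N(rest − s) over sources s of rest; N(one piece) = 1:
  size 1 → [7]=1  [8]=1
  size 2 → [5,7]=1  [6,8]=1  [7,8]=2
  size 3 → [5,7,8]=3  [6,7,8]=3
  size 4 → [5,6,7,8]=6
  size 5 → [4,5,6,7,8]=6
  size 6 → [3,4,5,6,7,8]=6
  size 7 → [2,3,4,5,6,7,8]=6
  first=0(a) contributes 6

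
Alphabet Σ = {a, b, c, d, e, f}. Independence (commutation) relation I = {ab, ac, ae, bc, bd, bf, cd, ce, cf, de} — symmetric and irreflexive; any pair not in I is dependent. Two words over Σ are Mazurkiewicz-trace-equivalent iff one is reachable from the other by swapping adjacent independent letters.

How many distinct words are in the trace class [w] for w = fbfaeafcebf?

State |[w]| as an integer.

264

piece 0:f — minimal
piece 1:b — minimal
piece 2:f rests on {0:f}
piece 3:a rests on {2:f}
piece 4:e rests on {1:b, 2:f}
piece 5:a rests on {3:a}
piece 6:f rests on {4:e, 5:a}
piece 7:c — minimal
piece 8:e rests on {6:f}
piece 9:b rests on {8:e}
piece 10:f rests on {8:e}
minimal pieces: {0:f, 1:b, 7:c}
ways to finish when only these pieces remain (= sum over removing one remaining piece with nothing left below it):
  1 left: {7}→1  {9}→1  {10}→1
  2 left: {7,9}→2  {7,10}→2  {9,10}→2
  3 left: {7,9,10}→6  {8,9,10}→2
  4 left: {6,8,9,10}→2  {7,8,9,10}→8
  5 left: {4,6,8,9,10}→2  {5,6,8,9,10}→2  {6,7,8,9,10}→10
  6 left: {1,4,6,8,9,10}→2  {3,5,6,8,9,10}→2  {4,5,6,8,9,10}→4  {4,6,7,8,9,10}→12  {5,6,7,8,9,10}→12
  7 left: {1,4,5,6,8,9,10}→6  {1,4,6,7,8,9,10}→14  {3,4,5,6,8,9,10}→6  {3,5,6,7,8,9,10}→14  {4,5,6,7,8,9,10}→28
  8 left: {1,3,4,5,6,8,9,10}→12  {1,4,5,6,7,8,9,10}→48  {2,3,4,5,6,8,9,10}→6  {3,4,5,6,7,8,9,10}→48
  9 left: {0,2,3,4,5,6,8,9,10}→6  {1,2,3,4,5,6,8,9,10}→18  {1,3,4,5,6,7,8,9,10}→108  {2,3,4,5,6,7,8,9,10}→54
  placing 0:f first → 180 extensions
  placing 1:b first → 60 extensions
  placing 7:c first → 24 extensions
total linear extensions = 264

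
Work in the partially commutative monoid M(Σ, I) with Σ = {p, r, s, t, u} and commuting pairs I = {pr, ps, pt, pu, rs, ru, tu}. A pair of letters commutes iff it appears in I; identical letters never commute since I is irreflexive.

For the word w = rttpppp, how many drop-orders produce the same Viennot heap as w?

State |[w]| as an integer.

drop 0:r onto floor
drop 1:t onto {0:r}
drop 2:t onto {1:t}
drop 3:p onto floor
drop 4:p onto {3:p}
drop 5:p onto {4:p}
drop 6:p onto {5:p}
ground layer = {0:r, 3:p}
drop-orders for the pieces not yet dropped (sum over which currently-grounded one goes next):
  1 to go: {2} 1  {6} 1
  2 to go: {1,2} 1  {2,6} 2  {5,6} 1
  3 to go: {0,1,2} 1  {1,2,6} 3  {2,5,6} 3  {4,5,6} 1
  4 to go: {0,1,2,6} 4  {1,2,5,6} 6  {2,4,5,6} 4  {3,4,5,6} 1
  5 to go: {0,1,2,5,6} 10  {1,2,4,5,6} 10  {2,3,4,5,6} 5
  if 0:r drops first: 15 orders
  if 3:p drops first: 20 orders
heap linearizations: 35

35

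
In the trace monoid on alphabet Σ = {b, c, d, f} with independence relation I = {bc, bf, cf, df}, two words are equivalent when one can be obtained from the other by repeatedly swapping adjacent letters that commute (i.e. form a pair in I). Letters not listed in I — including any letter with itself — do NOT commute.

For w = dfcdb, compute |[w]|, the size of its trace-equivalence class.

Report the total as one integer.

drop 0:d onto floor
drop 1:f onto floor
drop 2:c onto {0:d}
drop 3:d onto {2:c}
drop 4:b onto {3:d}
ground layer = {0:d, 1:f}
drop-orders for the pieces not yet dropped (sum over which currently-grounded one goes next):
  1 to go: {1} 1  {4} 1
  2 to go: {1,4} 2  {3,4} 1
  3 to go: {1,3,4} 3  {2,3,4} 1
  if 0:d drops first: 4 orders
  if 1:f drops first: 1 orders
heap linearizations: 5

5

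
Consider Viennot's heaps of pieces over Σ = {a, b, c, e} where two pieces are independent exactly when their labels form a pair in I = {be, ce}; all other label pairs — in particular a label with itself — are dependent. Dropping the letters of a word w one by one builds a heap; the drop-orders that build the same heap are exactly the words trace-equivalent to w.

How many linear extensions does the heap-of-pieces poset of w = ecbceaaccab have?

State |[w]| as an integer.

10

#0=e has no predecessor
#1=c has no predecessor
#2=b depends on [1:c]
#3=c depends on [2:b]
#4=e depends on [0:e]
#5=a depends on [3:c, 4:e]
#6=a depends on [5:a]
#7=c depends on [6:a]
#8=c depends on [7:c]
#9=a depends on [8:c]
#10=b depends on [9:a]
sources: [0:e, 1:c]
N(rest) = Σ N(rest − s) over sources s of rest; N(one piece) = 1:
  size 1 → [10]=1
  size 2 → [9,10]=1
  size 3 → [8,9,10]=1
  size 4 → [7,8,9,10]=1
  size 5 → [6,7,8,9,10]=1
  size 6 → [5,6,7,8,9,10]=1
  size 7 → [3,5,6,7,8,9,10]=1  [4,5,6,7,8,9,10]=1
  size 8 → [0,4,5,6,7,8,9,10]=1  [2,3,5,6,7,8,9,10]=1  [3,4,5,6,7,8,9,10]=2
  size 9 → [0,3,4,5,6,7,8,9,10]=3  [1,2,3,5,6,7,8,9,10]=1  [2,3,4,5,6,7,8,9,10]=3
  first=0(e) contributes 4
  first=1(c) contributes 6
|[w]| = 10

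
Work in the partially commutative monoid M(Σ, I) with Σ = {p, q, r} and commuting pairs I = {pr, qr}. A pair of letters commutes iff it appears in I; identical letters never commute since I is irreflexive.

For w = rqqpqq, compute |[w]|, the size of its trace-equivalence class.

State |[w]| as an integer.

#0=r has no predecessor
#1=q has no predecessor
#2=q depends on [1:q]
#3=p depends on [2:q]
#4=q depends on [3:p]
#5=q depends on [4:q]
sources: [0:r, 1:q]
N(rest) = Σ N(rest − s) over sources s of rest; N(one piece) = 1:
  size 1 → [0]=1  [5]=1
  size 2 → [0,5]=2  [4,5]=1
  size 3 → [0,4,5]=3  [3,4,5]=1
  size 4 → [0,3,4,5]=4  [2,3,4,5]=1
  first=0(r) contributes 1
  first=1(q) contributes 5
|[w]| = 6

6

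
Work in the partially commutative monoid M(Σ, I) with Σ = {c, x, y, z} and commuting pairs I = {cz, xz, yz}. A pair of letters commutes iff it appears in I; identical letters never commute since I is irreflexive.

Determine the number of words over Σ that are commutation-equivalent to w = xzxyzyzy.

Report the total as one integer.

56

0(x) covers ∅
1(z) covers ∅
2(x) covers 0:x
3(y) covers 2:x
4(z) covers 1:z
5(y) covers 3:y
6(z) covers 4:z
7(y) covers 5:y
floor of heap: 0:x, 1:z
completions by unplaced set U, small U first (add the entries for U minus each lowest piece of U):
  |U|=1: {6}:1  {7}:1
  |U|=2: {4,6}:1  {5,7}:1  {6,7}:2
  |U|=3: {1,4,6}:1  {3,5,7}:1  {4,6,7}:3  {5,6,7}:3
  |U|=4: {1,4,6,7}:4  {2,3,5,7}:1  {3,5,6,7}:4  {4,5,6,7}:6
  |U|=5: {0,2,3,5,7}:1  {1,4,5,6,7}:10  {2,3,5,6,7}:5  {3,4,5,6,7}:10
  |U|=6: {0,2,3,5,6,7}:6  {1,3,4,5,6,7}:20  {2,3,4,5,6,7}:15
  start at 0(x): 35
  start at 1(z): 21
sum over floor = 56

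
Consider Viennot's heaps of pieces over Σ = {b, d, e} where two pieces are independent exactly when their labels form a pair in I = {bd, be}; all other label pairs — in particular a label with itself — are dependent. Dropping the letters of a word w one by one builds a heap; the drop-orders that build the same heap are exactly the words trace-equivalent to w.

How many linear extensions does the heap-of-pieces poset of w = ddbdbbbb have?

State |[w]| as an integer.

drop 0:d onto floor
drop 1:d onto {0:d}
drop 2:b onto floor
drop 3:d onto {1:d}
drop 4:b onto {2:b}
drop 5:b onto {4:b}
drop 6:b onto {5:b}
drop 7:b onto {6:b}
ground layer = {0:d, 2:b}
drop-orders for the pieces not yet dropped (sum over which currently-grounded one goes next):
  1 to go: {3} 1  {7} 1
  2 to go: {1,3} 1  {3,7} 2  {6,7} 1
  3 to go: {0,1,3} 1  {1,3,7} 3  {3,6,7} 3  {5,6,7} 1
  4 to go: {0,1,3,7} 4  {1,3,6,7} 6  {3,5,6,7} 4  {4,5,6,7} 1
  5 to go: {0,1,3,6,7} 10  {1,3,5,6,7} 10  {2,4,5,6,7} 1  {3,4,5,6,7} 5
  6 to go: {0,1,3,5,6,7} 20  {1,3,4,5,6,7} 15  {2,3,4,5,6,7} 6
  if 0:d drops first: 21 orders
  if 2:b drops first: 35 orders
heap linearizations: 56

56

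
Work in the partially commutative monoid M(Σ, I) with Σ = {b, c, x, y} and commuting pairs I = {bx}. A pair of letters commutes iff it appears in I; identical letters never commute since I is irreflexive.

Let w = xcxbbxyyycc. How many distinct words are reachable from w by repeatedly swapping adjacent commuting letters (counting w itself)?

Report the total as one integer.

6

piece 0:x — minimal
piece 1:c rests on {0:x}
piece 2:x rests on {1:c}
piece 3:b rests on {1:c}
piece 4:b rests on {3:b}
piece 5:x rests on {2:x}
piece 6:y rests on {4:b, 5:x}
piece 7:y rests on {6:y}
piece 8:y rests on {7:y}
piece 9:c rests on {8:y}
piece 10:c rests on {9:c}
minimal pieces: {0:x}
ways to finish when only these pieces remain (= sum over removing one remaining piece with nothing left below it):
  1 left: {10}→1
  2 left: {9,10}→1
  3 left: {8,9,10}→1
  4 left: {7,8,9,10}→1
  5 left: {6,7,8,9,10}→1
  6 left: {4,6,7,8,9,10}→1  {5,6,7,8,9,10}→1
  7 left: {2,5,6,7,8,9,10}→1  {3,4,6,7,8,9,10}→1  {4,5,6,7,8,9,10}→2
  8 left: {2,4,5,6,7,8,9,10}→3  {3,4,5,6,7,8,9,10}→3
  9 left: {2,3,4,5,6,7,8,9,10}→6
  placing 0:x first → 6 extensions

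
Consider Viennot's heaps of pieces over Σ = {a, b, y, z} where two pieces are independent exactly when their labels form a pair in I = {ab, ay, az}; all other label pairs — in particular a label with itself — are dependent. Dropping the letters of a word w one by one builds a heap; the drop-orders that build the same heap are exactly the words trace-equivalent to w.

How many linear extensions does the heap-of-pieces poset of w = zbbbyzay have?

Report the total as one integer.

0(z) covers ∅
1(b) covers 0:z
2(b) covers 1:b
3(b) covers 2:b
4(y) covers 3:b
5(z) covers 4:y
6(a) covers ∅
7(y) covers 5:z
floor of heap: 0:z, 6:a
completions by unplaced set U, small U first (add the entries for U minus each lowest piece of U):
  |U|=1: {6}:1  {7}:1
  |U|=2: {5,7}:1  {6,7}:2
  |U|=3: {4,5,7}:1  {5,6,7}:3
  |U|=4: {3,4,5,7}:1  {4,5,6,7}:4
  |U|=5: {2,3,4,5,7}:1  {3,4,5,6,7}:5
  |U|=6: {1,2,3,4,5,7}:1  {2,3,4,5,6,7}:6
  start at 0(z): 7
  start at 6(a): 1
sum over floor = 8

8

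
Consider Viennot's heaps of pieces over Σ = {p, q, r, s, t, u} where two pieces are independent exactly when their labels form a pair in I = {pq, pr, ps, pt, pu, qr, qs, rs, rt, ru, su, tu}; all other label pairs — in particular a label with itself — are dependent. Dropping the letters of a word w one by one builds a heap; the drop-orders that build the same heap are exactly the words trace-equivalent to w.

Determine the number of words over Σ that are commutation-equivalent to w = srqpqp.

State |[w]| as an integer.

drop 0:s onto floor
drop 1:r onto floor
drop 2:q onto floor
drop 3:p onto floor
drop 4:q onto {2:q}
drop 5:p onto {3:p}
ground layer = {0:s, 1:r, 2:q, 3:p}
drop-orders for the pieces not yet dropped (sum over which currently-grounded one goes next):
  1 to go: {0} 1  {1} 1  {4} 1  {5} 1
  2 to go: {0,1} 2  {0,4} 2  {0,5} 2  {1,4} 2  {1,5} 2  {2,4} 1  {3,5} 1  {4,5} 2
  3 to go: {0,1,4} 6  {0,1,5} 6  {0,2,4} 3  {0,3,5} 3  {0,4,5} 6  {1,2,4} 3  {1,3,5} 3  {1,4,5} 6  {2,4,5} 3  {3,4,5} 3
  4 to go: {0,1,2,4} 12  {0,1,3,5} 12  {0,1,4,5} 24  {0,2,4,5} 12  {0,3,4,5} 12  {1,2,4,5} 12  {1,3,4,5} 12  {2,3,4,5} 6
  if 0:s drops first: 30 orders
  if 1:r drops first: 30 orders
  if 2:q drops first: 60 orders
  if 3:p drops first: 60 orders
heap linearizations: 180

180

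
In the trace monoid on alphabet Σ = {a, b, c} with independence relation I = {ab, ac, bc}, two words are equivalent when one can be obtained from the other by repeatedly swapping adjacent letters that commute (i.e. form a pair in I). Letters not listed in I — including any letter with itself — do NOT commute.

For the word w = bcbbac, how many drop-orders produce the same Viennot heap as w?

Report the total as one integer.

60

piece 0:b — minimal
piece 1:c — minimal
piece 2:b rests on {0:b}
piece 3:b rests on {2:b}
piece 4:a — minimal
piece 5:c rests on {1:c}
minimal pieces: {0:b, 1:c, 4:a}
ways to finish when only these pieces remain (= sum over removing one remaining piece with nothing left below it):
  1 left: {3}→1  {4}→1  {5}→1
  2 left: {1,5}→1  {2,3}→1  {3,4}→2  {3,5}→2  {4,5}→2
  3 left: {0,2,3}→1  {1,3,5}→3  {1,4,5}→3  {2,3,4}→3  {2,3,5}→3  {3,4,5}→6
  4 left: {0,2,3,4}→4  {0,2,3,5}→4  {1,2,3,5}→6  {1,3,4,5}→12  {2,3,4,5}→12
  placing 0:b first → 30 extensions
  placing 1:c first → 20 extensions
  placing 4:a first → 10 extensions
total linear extensions = 60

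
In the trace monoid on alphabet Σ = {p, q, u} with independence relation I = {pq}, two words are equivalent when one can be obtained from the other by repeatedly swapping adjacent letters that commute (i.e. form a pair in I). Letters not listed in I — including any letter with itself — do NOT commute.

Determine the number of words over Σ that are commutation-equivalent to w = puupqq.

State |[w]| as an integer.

drop 0:p onto floor
drop 1:u onto {0:p}
drop 2:u onto {1:u}
drop 3:p onto {2:u}
drop 4:q onto {2:u}
drop 5:q onto {4:q}
ground layer = {0:p}
drop-orders for the pieces not yet dropped (sum over which currently-grounded one goes next):
  1 to go: {3} 1  {5} 1
  2 to go: {3,5} 2  {4,5} 1
  3 to go: {3,4,5} 3
  4 to go: {2,3,4,5} 3
  if 0:p drops first: 3 orders

3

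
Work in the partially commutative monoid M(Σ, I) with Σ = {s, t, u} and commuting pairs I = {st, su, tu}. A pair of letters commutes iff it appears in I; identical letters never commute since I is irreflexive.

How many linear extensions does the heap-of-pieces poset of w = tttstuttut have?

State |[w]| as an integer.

0(t) covers ∅
1(t) covers 0:t
2(t) covers 1:t
3(s) covers ∅
4(t) covers 2:t
5(u) covers ∅
6(t) covers 4:t
7(t) covers 6:t
8(u) covers 5:u
9(t) covers 7:t
floor of heap: 0:t, 3:s, 5:u
completions by unplaced set U, small U first (add the entries for U minus each lowest piece of U):
  |U|=1: {3}:1  {8}:1  {9}:1
  |U|=2: {3,8}:2  {3,9}:2  {5,8}:1  {7,9}:1  {8,9}:2
  |U|=3: {3,5,8}:3  {3,7,9}:3  {3,8,9}:6  {5,8,9}:3  {6,7,9}:1  {7,8,9}:3
  |U|=4: {3,5,8,9}:12  {3,6,7,9}:4  {3,7,8,9}:12  {4,6,7,9}:1  {5,7,8,9}:6  {6,7,8,9}:4
  |U|=5: {2,4,6,7,9}:1  {3,4,6,7,9}:5  {3,5,7,8,9}:30  {3,6,7,8,9}:20  {4,6,7,8,9}:5  {5,6,7,8,9}:10
  |U|=6: {1,2,4,6,7,9}:1  {2,3,4,6,7,9}:6  {2,4,6,7,8,9}:6  {3,4,6,7,8,9}:30  {3,5,6,7,8,9}:60  {4,5,6,7,8,9}:15
  |U|=7: {0,1,2,4,6,7,9}:1  {1,2,3,4,6,7,9}:7  {1,2,4,6,7,8,9}:7  {2,3,4,6,7,8,9}:42  {2,4,5,6,7,8,9}:21  {3,4,5,6,7,8,9}:105
  |U|=8: {0,1,2,3,4,6,7,9}:8  {0,1,2,4,6,7,8,9}:8  {1,2,3,4,6,7,8,9}:56  {1,2,4,5,6,7,8,9}:28  {2,3,4,5,6,7,8,9}:168
  start at 0(t): 252
  start at 3(s): 36
  start at 5(u): 72
sum over floor = 360

360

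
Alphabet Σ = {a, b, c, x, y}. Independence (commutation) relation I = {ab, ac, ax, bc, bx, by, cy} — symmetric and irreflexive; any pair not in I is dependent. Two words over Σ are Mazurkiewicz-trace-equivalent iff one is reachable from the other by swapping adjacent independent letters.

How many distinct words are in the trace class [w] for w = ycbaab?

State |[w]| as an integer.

drop 0:y onto floor
drop 1:c onto floor
drop 2:b onto floor
drop 3:a onto {0:y}
drop 4:a onto {3:a}
drop 5:b onto {2:b}
ground layer = {0:y, 1:c, 2:b}
drop-orders for the pieces not yet dropped (sum over which currently-grounded one goes next):
  1 to go: {1} 1  {4} 1  {5} 1
  2 to go: {1,4} 2  {1,5} 2  {2,5} 1  {3,4} 1  {4,5} 2
  3 to go: {0,3,4} 1  {1,2,5} 3  {1,3,4} 3  {1,4,5} 6  {2,4,5} 3  {3,4,5} 3
  4 to go: {0,1,3,4} 4  {0,3,4,5} 4  {1,2,4,5} 12  {1,3,4,5} 12  {2,3,4,5} 6
  if 0:y drops first: 30 orders
  if 1:c drops first: 10 orders
  if 2:b drops first: 20 orders
heap linearizations: 60

60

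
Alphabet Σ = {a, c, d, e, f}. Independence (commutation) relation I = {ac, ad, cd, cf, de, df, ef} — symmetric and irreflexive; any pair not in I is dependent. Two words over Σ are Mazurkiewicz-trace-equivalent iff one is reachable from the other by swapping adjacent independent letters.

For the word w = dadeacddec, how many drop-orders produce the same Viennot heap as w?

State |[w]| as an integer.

420

#0=d has no predecessor
#1=a has no predecessor
#2=d depends on [0:d]
#3=e depends on [1:a]
#4=a depends on [3:e]
#5=c depends on [3:e]
#6=d depends on [2:d]
#7=d depends on [6:d]
#8=e depends on [4:a, 5:c]
#9=c depends on [8:e]
sources: [0:d, 1:a]
N(rest) = Σ N(rest − s) over sources s of rest; N(one piece) = 1:
  size 1 → [7]=1  [9]=1
  size 2 → [6,7]=1  [7,9]=2  [8,9]=1
  size 3 → [2,6,7]=1  [4,8,9]=1  [5,8,9]=1  [6,7,9]=3  [7,8,9]=3
  size 4 → [0,2,6,7]=1  [2,6,7,9]=4  [4,5,8,9]=2  [4,7,8,9]=4  [5,7,8,9]=4  [6,7,8,9]=6
  size 5 → [0,2,6,7,9]=5  [2,6,7,8,9]=10  [3,4,5,8,9]=2  [4,5,7,8,9]=10  [4,6,7,8,9]=10  [5,6,7,8,9]=10
  size 6 → [0,2,6,7,8,9]=15  [1,3,4,5,8,9]=2  [2,4,6,7,8,9]=20  [2,5,6,7,8,9]=20  [3,4,5,7,8,9]=12  [4,5,6,7,8,9]=30
  size 7 → [0,2,4,6,7,8,9]=35  [0,2,5,6,7,8,9]=35  [1,3,4,5,7,8,9]=14  [2,4,5,6,7,8,9]=70  [3,4,5,6,7,8,9]=42
  size 8 → [0,2,4,5,6,7,8,9]=140  [1,3,4,5,6,7,8,9]=56  [2,3,4,5,6,7,8,9]=112
  first=0(d) contributes 168
  first=1(a) contributes 252
|[w]| = 420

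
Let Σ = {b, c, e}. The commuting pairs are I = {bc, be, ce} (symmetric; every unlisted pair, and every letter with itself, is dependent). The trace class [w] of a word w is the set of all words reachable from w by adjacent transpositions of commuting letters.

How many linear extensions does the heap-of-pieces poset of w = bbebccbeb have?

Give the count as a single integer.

756

#0=b has no predecessor
#1=b depends on [0:b]
#2=e has no predecessor
#3=b depends on [1:b]
#4=c has no predecessor
#5=c depends on [4:c]
#6=b depends on [3:b]
#7=e depends on [2:e]
#8=b depends on [6:b]
sources: [0:b, 2:e, 4:c]
N(rest) = Σ N(rest − s) over sources s of rest; N(one piece) = 1:
  size 1 → [5]=1  [7]=1  [8]=1
  size 2 → [2,7]=1  [4,5]=1  [5,7]=2  [5,8]=2  [6,8]=1  [7,8]=2
  size 3 → [2,5,7]=3  [2,7,8]=3  [3,6,8]=1  [4,5,7]=3  [4,5,8]=3  [5,6,8]=3  [5,7,8]=6  [6,7,8]=3
  size 4 → [1,3,6,8]=1  [2,4,5,7]=6  [2,5,7,8]=12  [2,6,7,8]=6  [3,5,6,8]=4  [3,6,7,8]=4  [4,5,6,8]=6  [4,5,7,8]=12  [5,6,7,8]=12
  size 5 → [0,1,3,6,8]=1  [1,3,5,6,8]=5  [1,3,6,7,8]=5  [2,3,6,7,8]=10  [2,4,5,7,8]=30  [2,5,6,7,8]=30  [3,4,5,6,8]=10  [3,5,6,7,8]=20  [4,5,6,7,8]=30
  size 6 → [0,1,3,5,6,8]=6  [0,1,3,6,7,8]=6  [1,2,3,6,7,8]=15  [1,3,4,5,6,8]=15  [1,3,5,6,7,8]=30  [2,3,5,6,7,8]=60  [2,4,5,6,7,8]=90  [3,4,5,6,7,8]=60
  size 7 → [0,1,2,3,6,7,8]=21  [0,1,3,4,5,6,8]=21  [0,1,3,5,6,7,8]=42  [1,2,3,5,6,7,8]=105  [1,3,4,5,6,7,8]=105  [2,3,4,5,6,7,8]=210
  first=0(b) contributes 420
  first=2(e) contributes 168
  first=4(c) contributes 168
|[w]| = 756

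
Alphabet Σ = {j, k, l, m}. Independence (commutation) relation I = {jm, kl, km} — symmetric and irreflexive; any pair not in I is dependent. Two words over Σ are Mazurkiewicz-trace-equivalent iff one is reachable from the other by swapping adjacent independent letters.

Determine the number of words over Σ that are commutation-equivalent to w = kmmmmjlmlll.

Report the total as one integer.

drop 0:k onto floor
drop 1:m onto floor
drop 2:m onto {1:m}
drop 3:m onto {2:m}
drop 4:m onto {3:m}
drop 5:j onto {0:k}
drop 6:l onto {4:m, 5:j}
drop 7:m onto {6:l}
drop 8:l onto {7:m}
drop 9:l onto {8:l}
drop 10:l onto {9:l}
ground layer = {0:k, 1:m}
drop-orders for the pieces not yet dropped (sum over which currently-grounded one goes next):
  1 to go: {10} 1
  2 to go: {9,10} 1
  3 to go: {8,9,10} 1
  4 to go: {7,8,9,10} 1
  5 to go: {6,7,8,9,10} 1
  6 to go: {4,6,7,8,9,10} 1  {5,6,7,8,9,10} 1
  7 to go: {0,5,6,7,8,9,10} 1  {3,4,6,7,8,9,10} 1  {4,5,6,7,8,9,10} 2
  8 to go: {0,4,5,6,7,8,9,10} 3  {2,3,4,6,7,8,9,10} 1  {3,4,5,6,7,8,9,10} 3
  9 to go: {0,3,4,5,6,7,8,9,10} 6  {1,2,3,4,6,7,8,9,10} 1  {2,3,4,5,6,7,8,9,10} 4
  if 0:k drops first: 5 orders
  if 1:m drops first: 10 orders
heap linearizations: 15

15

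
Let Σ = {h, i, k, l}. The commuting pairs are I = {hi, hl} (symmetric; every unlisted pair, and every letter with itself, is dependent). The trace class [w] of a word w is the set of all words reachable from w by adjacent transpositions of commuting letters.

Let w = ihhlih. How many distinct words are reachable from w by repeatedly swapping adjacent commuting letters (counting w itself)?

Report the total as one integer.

20

#0=i has no predecessor
#1=h has no predecessor
#2=h depends on [1:h]
#3=l depends on [0:i]
#4=i depends on [3:l]
#5=h depends on [2:h]
sources: [0:i, 1:h]
N(rest) = Σ N(rest − s) over sources s of rest; N(one piece) = 1:
  size 1 → [4]=1  [5]=1
  size 2 → [2,5]=1  [3,4]=1  [4,5]=2
  size 3 → [0,3,4]=1  [1,2,5]=1  [2,4,5]=3  [3,4,5]=3
  size 4 → [0,3,4,5]=4  [1,2,4,5]=4  [2,3,4,5]=6
  first=0(i) contributes 10
  first=1(h) contributes 10
|[w]| = 20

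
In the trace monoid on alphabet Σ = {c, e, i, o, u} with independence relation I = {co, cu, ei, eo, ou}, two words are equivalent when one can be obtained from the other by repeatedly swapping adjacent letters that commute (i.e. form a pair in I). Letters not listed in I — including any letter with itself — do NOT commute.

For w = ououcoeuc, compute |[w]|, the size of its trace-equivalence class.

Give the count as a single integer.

piece 0:o — minimal
piece 1:u — minimal
piece 2:o rests on {0:o}
piece 3:u rests on {1:u}
piece 4:c — minimal
piece 5:o rests on {2:o}
piece 6:e rests on {3:u, 4:c}
piece 7:u rests on {6:e}
piece 8:c rests on {6:e}
minimal pieces: {0:o, 1:u, 4:c}
ways to finish when only these pieces remain (= sum over removing one remaining piece with nothing left below it):
  1 left: {5}→1  {7}→1  {8}→1
  2 left: {2,5}→1  {5,7}→2  {5,8}→2  {7,8}→2
  3 left: {0,2,5}→1  {2,5,7}→3  {2,5,8}→3  {5,7,8}→6  {6,7,8}→2
  4 left: {0,2,5,7}→4  {0,2,5,8}→4  {2,5,7,8}→12  {3,6,7,8}→2  {4,6,7,8}→2  {5,6,7,8}→8
  5 left: {0,2,5,7,8}→20  {1,3,6,7,8}→2  {2,5,6,7,8}→20  {3,4,6,7,8}→4  {3,5,6,7,8}→10  {4,5,6,7,8}→10
  6 left: {0,2,5,6,7,8}→40  {1,3,4,6,7,8}→6  {1,3,5,6,7,8}→12  {2,3,5,6,7,8}→30  {2,4,5,6,7,8}→30  {3,4,5,6,7,8}→24
  7 left: {0,2,3,5,6,7,8}→70  {0,2,4,5,6,7,8}→70  {1,2,3,5,6,7,8}→42  {1,3,4,5,6,7,8}→42  {2,3,4,5,6,7,8}→84
  placing 0:o first → 168 extensions
  placing 1:u first → 224 extensions
  placing 4:c first → 112 extensions
total linear extensions = 504

504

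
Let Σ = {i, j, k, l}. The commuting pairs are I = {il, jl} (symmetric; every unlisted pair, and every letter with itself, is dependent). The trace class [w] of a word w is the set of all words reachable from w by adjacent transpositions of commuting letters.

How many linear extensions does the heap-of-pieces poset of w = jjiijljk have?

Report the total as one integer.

drop 0:j onto floor
drop 1:j onto {0:j}
drop 2:i onto {1:j}
drop 3:i onto {2:i}
drop 4:j onto {3:i}
drop 5:l onto floor
drop 6:j onto {4:j}
drop 7:k onto {5:l, 6:j}
ground layer = {0:j, 5:l}
drop-orders for the pieces not yet dropped (sum over which currently-grounded one goes next):
  1 to go: {7} 1
  2 to go: {5,7} 1  {6,7} 1
  3 to go: {4,6,7} 1  {5,6,7} 2
  4 to go: {3,4,6,7} 1  {4,5,6,7} 3
  5 to go: {2,3,4,6,7} 1  {3,4,5,6,7} 4
  6 to go: {1,2,3,4,6,7} 1  {2,3,4,5,6,7} 5
  if 0:j drops first: 6 orders
  if 5:l drops first: 1 orders
heap linearizations: 7

7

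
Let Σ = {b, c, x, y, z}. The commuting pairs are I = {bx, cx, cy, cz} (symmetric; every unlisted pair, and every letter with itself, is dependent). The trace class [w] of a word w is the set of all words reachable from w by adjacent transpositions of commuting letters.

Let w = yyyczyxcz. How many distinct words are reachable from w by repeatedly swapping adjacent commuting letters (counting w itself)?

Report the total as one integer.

piece 0:y — minimal
piece 1:y rests on {0:y}
piece 2:y rests on {1:y}
piece 3:c — minimal
piece 4:z rests on {2:y}
piece 5:y rests on {4:z}
piece 6:x rests on {5:y}
piece 7:c rests on {3:c}
piece 8:z rests on {6:x}
minimal pieces: {0:y, 3:c}
ways to finish when only these pieces remain (= sum over removing one remaining piece with nothing left below it):
  1 left: {7}→1  {8}→1
  2 left: {3,7}→1  {6,8}→1  {7,8}→2
  3 left: {3,7,8}→3  {5,6,8}→1  {6,7,8}→3
  4 left: {3,6,7,8}→6  {4,5,6,8}→1  {5,6,7,8}→4
  5 left: {2,4,5,6,8}→1  {3,5,6,7,8}→10  {4,5,6,7,8}→5
  6 left: {1,2,4,5,6,8}→1  {2,4,5,6,7,8}→6  {3,4,5,6,7,8}→15
  7 left: {0,1,2,4,5,6,8}→1  {1,2,4,5,6,7,8}→7  {2,3,4,5,6,7,8}→21
  placing 0:y first → 28 extensions
  placing 3:c first → 8 extensions
total linear extensions = 36

36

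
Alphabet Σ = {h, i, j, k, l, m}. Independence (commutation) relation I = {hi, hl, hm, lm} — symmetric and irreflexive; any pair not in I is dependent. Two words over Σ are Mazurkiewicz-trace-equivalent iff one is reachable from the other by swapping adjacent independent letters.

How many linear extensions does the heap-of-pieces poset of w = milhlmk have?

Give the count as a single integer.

0(m) covers ∅
1(i) covers 0:m
2(l) covers 1:i
3(h) covers ∅
4(l) covers 2:l
5(m) covers 1:i
6(k) covers 3:h, 4:l, 5:m
floor of heap: 0:m, 3:h
completions by unplaced set U, small U first (add the entries for U minus each lowest piece of U):
  |U|=1: {6}:1
  |U|=2: {3,6}:1  {4,6}:1  {5,6}:1
  |U|=3: {2,4,6}:1  {3,4,6}:2  {3,5,6}:2  {4,5,6}:2
  |U|=4: {2,3,4,6}:3  {2,4,5,6}:3  {3,4,5,6}:6
  |U|=5: {1,2,4,5,6}:3  {2,3,4,5,6}:12
  start at 0(m): 15
  start at 3(h): 3
sum over floor = 18

18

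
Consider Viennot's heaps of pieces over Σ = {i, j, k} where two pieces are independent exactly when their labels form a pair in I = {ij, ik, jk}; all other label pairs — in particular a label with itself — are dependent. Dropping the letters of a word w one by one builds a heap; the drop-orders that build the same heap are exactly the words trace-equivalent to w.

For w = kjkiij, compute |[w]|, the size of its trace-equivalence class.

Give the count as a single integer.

#0=k has no predecessor
#1=j has no predecessor
#2=k depends on [0:k]
#3=i has no predecessor
#4=i depends on [3:i]
#5=j depends on [1:j]
sources: [0:k, 1:j, 3:i]
N(rest) = Σ N(rest − s) over sources s of rest; N(one piece) = 1:
  size 1 → [2]=1  [4]=1  [5]=1
  size 2 → [0,2]=1  [1,5]=1  [2,4]=2  [2,5]=2  [3,4]=1  [4,5]=2
  size 3 → [0,2,4]=3  [0,2,5]=3  [1,2,5]=3  [1,4,5]=3  [2,3,4]=3  [2,4,5]=6  [3,4,5]=3
  size 4 → [0,1,2,5]=6  [0,2,3,4]=6  [0,2,4,5]=12  [1,2,4,5]=12  [1,3,4,5]=6  [2,3,4,5]=12
  first=0(k) contributes 30
  first=1(j) contributes 30
  first=3(i) contributes 30
|[w]| = 90

90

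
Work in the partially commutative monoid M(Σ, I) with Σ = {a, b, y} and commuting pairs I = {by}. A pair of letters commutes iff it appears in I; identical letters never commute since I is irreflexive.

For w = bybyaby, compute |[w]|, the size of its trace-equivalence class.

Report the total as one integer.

12

drop 0:b onto floor
drop 1:y onto floor
drop 2:b onto {0:b}
drop 3:y onto {1:y}
drop 4:a onto {2:b, 3:y}
drop 5:b onto {4:a}
drop 6:y onto {4:a}
ground layer = {0:b, 1:y}
drop-orders for the pieces not yet dropped (sum over which currently-grounded one goes next):
  1 to go: {5} 1  {6} 1
  2 to go: {5,6} 2
  3 to go: {4,5,6} 2
  4 to go: {2,4,5,6} 2  {3,4,5,6} 2
  5 to go: {0,2,4,5,6} 2  {1,3,4,5,6} 2  {2,3,4,5,6} 4
  if 0:b drops first: 6 orders
  if 1:y drops first: 6 orders
heap linearizations: 12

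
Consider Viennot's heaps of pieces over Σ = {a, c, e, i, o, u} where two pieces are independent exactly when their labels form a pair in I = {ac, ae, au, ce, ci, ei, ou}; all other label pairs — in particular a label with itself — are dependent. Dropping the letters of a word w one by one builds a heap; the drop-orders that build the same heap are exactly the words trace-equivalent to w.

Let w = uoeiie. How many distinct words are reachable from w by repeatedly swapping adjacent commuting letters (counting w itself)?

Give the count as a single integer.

12

#0=u has no predecessor
#1=o has no predecessor
#2=e depends on [0:u, 1:o]
#3=i depends on [0:u, 1:o]
#4=i depends on [3:i]
#5=e depends on [2:e]
sources: [0:u, 1:o]
N(rest) = Σ N(rest − s) over sources s of rest; N(one piece) = 1:
  size 1 → [4]=1  [5]=1
  size 2 → [2,5]=1  [3,4]=1  [4,5]=2
  size 3 → [2,4,5]=3  [3,4,5]=3
  size 4 → [2,3,4,5]=6
  first=0(u) contributes 6
  first=1(o) contributes 6
|[w]| = 12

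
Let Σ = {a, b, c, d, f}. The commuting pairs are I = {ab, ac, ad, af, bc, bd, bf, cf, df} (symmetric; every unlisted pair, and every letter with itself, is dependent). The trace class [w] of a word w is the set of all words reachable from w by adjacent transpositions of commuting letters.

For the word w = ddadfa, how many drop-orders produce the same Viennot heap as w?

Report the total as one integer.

0(d) covers ∅
1(d) covers 0:d
2(a) covers ∅
3(d) covers 1:d
4(f) covers ∅
5(a) covers 2:a
floor of heap: 0:d, 2:a, 4:f
completions by unplaced set U, small U first (add the entries for U minus each lowest piece of U):
  |U|=1: {3}:1  {4}:1  {5}:1
  |U|=2: {1,3}:1  {2,5}:1  {3,4}:2  {3,5}:2  {4,5}:2
  |U|=3: {0,1,3}:1  {1,3,4}:3  {1,3,5}:3  {2,3,5}:3  {2,4,5}:3  {3,4,5}:6
  |U|=4: {0,1,3,4}:4  {0,1,3,5}:4  {1,2,3,5}:6  {1,3,4,5}:12  {2,3,4,5}:12
  start at 0(d): 30
  start at 2(a): 20
  start at 4(f): 10
sum over floor = 60

60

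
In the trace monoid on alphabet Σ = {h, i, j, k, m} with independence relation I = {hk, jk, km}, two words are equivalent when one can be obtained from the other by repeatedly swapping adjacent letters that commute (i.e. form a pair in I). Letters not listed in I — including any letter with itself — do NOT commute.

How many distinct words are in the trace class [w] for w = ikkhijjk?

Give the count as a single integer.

0(i) covers ∅
1(k) covers 0:i
2(k) covers 1:k
3(h) covers 0:i
4(i) covers 2:k, 3:h
5(j) covers 4:i
6(j) covers 5:j
7(k) covers 4:i
floor of heap: 0:i
completions by unplaced set U, small U first (add the entries for U minus each lowest piece of U):
  |U|=1: {6}:1  {7}:1
  |U|=2: {5,6}:1  {6,7}:2
  |U|=3: {5,6,7}:3
  |U|=4: {4,5,6,7}:3
  |U|=5: {2,4,5,6,7}:3  {3,4,5,6,7}:3
  |U|=6: {1,2,4,5,6,7}:3  {2,3,4,5,6,7}:6
  start at 0(i): 9

9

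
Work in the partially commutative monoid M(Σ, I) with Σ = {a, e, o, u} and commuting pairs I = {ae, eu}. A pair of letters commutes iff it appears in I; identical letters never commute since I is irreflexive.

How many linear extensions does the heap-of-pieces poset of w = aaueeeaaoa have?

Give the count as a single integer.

56

drop 0:a onto floor
drop 1:a onto {0:a}
drop 2:u onto {1:a}
drop 3:e onto floor
drop 4:e onto {3:e}
drop 5:e onto {4:e}
drop 6:a onto {2:u}
drop 7:a onto {6:a}
drop 8:o onto {5:e, 7:a}
drop 9:a onto {8:o}
ground layer = {0:a, 3:e}
drop-orders for the pieces not yet dropped (sum over which currently-grounded one goes next):
  1 to go: {9} 1
  2 to go: {8,9} 1
  3 to go: {5,8,9} 1  {7,8,9} 1
  4 to go: {4,5,8,9} 1  {5,7,8,9} 2  {6,7,8,9} 1
  5 to go: {2,6,7,8,9} 1  {3,4,5,8,9} 1  {4,5,7,8,9} 3  {5,6,7,8,9} 3
  6 to go: {1,2,6,7,8,9} 1  {2,5,6,7,8,9} 4  {3,4,5,7,8,9} 4  {4,5,6,7,8,9} 6
  7 to go: {0,1,2,6,7,8,9} 1  {1,2,5,6,7,8,9} 5  {2,4,5,6,7,8,9} 10  {3,4,5,6,7,8,9} 10
  8 to go: {0,1,2,5,6,7,8,9} 6  {1,2,4,5,6,7,8,9} 15  {2,3,4,5,6,7,8,9} 20
  if 0:a drops first: 35 orders
  if 3:e drops first: 21 orders
heap linearizations: 56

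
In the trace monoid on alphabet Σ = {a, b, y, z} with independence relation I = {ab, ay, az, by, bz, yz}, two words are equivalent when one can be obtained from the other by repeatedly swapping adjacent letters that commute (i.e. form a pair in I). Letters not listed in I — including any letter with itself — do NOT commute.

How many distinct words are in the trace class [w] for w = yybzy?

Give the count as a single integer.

20

0(y) covers ∅
1(y) covers 0:y
2(b) covers ∅
3(z) covers ∅
4(y) covers 1:y
floor of heap: 0:y, 2:b, 3:z
completions by unplaced set U, small U first (add the entries for U minus each lowest piece of U):
  |U|=1: {2}:1  {3}:1  {4}:1
  |U|=2: {1,4}:1  {2,3}:2  {2,4}:2  {3,4}:2
  |U|=3: {0,1,4}:1  {1,2,4}:3  {1,3,4}:3  {2,3,4}:6
  start at 0(y): 12
  start at 2(b): 4
  start at 3(z): 4
sum over floor = 20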